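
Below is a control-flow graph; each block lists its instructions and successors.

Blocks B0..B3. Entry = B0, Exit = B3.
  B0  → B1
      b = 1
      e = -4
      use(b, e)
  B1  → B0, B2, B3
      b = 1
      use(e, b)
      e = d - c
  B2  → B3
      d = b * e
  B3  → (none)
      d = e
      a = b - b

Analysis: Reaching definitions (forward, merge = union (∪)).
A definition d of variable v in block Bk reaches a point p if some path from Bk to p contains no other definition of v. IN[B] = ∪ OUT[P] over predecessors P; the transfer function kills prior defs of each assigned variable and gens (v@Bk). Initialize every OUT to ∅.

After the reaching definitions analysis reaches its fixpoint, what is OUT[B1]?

Answer: {b@B1, e@B1}

Working:
Per-block solution:
  B0:  IN={b@B1, e@B1}  OUT={b@B0, e@B0}
  B1:  IN={b@B0, e@B0}  OUT={b@B1, e@B1}
  B2:  IN={b@B1, e@B1}  OUT={b@B1, d@B2, e@B1}
  B3:  IN={b@B1, d@B2, e@B1}  OUT={a@B3, b@B1, d@B3, e@B1}

Merge at B1: IN[B1] = OUT[B0] = {b@B0, e@B0}
Applying B1's transfer function to that IN value gives OUT[B1] (row B1 above).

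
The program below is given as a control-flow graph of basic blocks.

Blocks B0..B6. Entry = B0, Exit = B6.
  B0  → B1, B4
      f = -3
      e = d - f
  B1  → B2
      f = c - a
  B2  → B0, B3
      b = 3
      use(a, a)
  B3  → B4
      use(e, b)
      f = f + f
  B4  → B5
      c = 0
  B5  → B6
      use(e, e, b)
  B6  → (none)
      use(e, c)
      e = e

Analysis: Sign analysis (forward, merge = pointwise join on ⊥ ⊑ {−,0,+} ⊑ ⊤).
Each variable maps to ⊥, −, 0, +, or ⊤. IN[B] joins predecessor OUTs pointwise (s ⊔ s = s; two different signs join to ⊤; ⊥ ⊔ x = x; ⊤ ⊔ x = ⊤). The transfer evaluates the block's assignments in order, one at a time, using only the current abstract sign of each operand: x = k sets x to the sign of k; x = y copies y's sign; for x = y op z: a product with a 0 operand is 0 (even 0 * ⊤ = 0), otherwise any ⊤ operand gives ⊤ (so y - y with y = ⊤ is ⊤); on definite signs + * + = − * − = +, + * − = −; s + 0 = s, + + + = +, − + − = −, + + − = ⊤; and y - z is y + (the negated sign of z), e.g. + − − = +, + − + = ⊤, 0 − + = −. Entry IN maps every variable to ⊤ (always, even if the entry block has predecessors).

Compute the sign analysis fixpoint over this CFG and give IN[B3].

Answer: {a: ⊤, b: +, c: ⊤, d: ⊤, e: ⊤, f: ⊤}

Trace:
Per-block solution:
  B0: | IN=(all ⊤) | OUT={f:-; rest ⊤}
  B1: | IN={f:-; rest ⊤} | OUT=(all ⊤)
  B2: | IN=(all ⊤) | OUT={b:+; rest ⊤}
  B3: | IN={b:+; rest ⊤} | OUT={b:+; rest ⊤}
  B4: | IN=(all ⊤) | OUT={c:0; rest ⊤}
  B5: | IN={c:0; rest ⊤} | OUT={c:0; rest ⊤}
  B6: | IN={c:0; rest ⊤} | OUT={c:0; rest ⊤}

Merge at B3: IN[B3] = OUT[B2] = {a: ⊤, b: +, c: ⊤, d: ⊤, e: ⊤, f: ⊤}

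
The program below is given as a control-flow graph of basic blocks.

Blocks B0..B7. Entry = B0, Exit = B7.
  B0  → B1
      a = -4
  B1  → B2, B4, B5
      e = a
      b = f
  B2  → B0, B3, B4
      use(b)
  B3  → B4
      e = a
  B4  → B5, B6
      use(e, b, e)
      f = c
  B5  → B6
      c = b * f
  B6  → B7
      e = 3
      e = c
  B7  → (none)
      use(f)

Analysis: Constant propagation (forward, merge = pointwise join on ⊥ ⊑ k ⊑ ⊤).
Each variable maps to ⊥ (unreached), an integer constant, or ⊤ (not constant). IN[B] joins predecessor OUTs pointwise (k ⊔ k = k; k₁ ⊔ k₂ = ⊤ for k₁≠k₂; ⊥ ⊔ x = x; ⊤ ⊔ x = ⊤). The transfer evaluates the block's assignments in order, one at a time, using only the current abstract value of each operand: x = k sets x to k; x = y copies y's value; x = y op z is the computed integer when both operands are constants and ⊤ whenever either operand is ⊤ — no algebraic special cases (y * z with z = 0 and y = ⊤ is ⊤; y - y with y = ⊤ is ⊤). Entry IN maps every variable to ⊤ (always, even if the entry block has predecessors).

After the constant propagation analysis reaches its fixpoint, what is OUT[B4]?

Per-block solution:
  B0: | IN=(all ⊤) | OUT={a:-4; rest ⊤}
  B1: | IN={a:-4; rest ⊤} | OUT={a:-4, e:-4; rest ⊤}
  B2: | IN={a:-4, e:-4; rest ⊤} | OUT={a:-4, e:-4; rest ⊤}
  B3: | IN={a:-4, e:-4; rest ⊤} | OUT={a:-4, e:-4; rest ⊤}
  B4: | IN={a:-4, e:-4; rest ⊤} | OUT={a:-4, e:-4; rest ⊤}
  B5: | IN={a:-4, e:-4; rest ⊤} | OUT={a:-4, e:-4; rest ⊤}
  B6: | IN={a:-4, e:-4; rest ⊤} | OUT={a:-4; rest ⊤}
  B7: | IN={a:-4; rest ⊤} | OUT={a:-4; rest ⊤}

Merge at B4: IN[B4] = OUT[B1] ⊔ OUT[B2] ⊔ OUT[B3] = {a: -4, b: ⊤, c: ⊤, d: ⊤, e: -4, f: ⊤}
Applying B4's transfer function to that IN value gives OUT[B4] (row B4 above).

Answer: {a: -4, b: ⊤, c: ⊤, d: ⊤, e: -4, f: ⊤}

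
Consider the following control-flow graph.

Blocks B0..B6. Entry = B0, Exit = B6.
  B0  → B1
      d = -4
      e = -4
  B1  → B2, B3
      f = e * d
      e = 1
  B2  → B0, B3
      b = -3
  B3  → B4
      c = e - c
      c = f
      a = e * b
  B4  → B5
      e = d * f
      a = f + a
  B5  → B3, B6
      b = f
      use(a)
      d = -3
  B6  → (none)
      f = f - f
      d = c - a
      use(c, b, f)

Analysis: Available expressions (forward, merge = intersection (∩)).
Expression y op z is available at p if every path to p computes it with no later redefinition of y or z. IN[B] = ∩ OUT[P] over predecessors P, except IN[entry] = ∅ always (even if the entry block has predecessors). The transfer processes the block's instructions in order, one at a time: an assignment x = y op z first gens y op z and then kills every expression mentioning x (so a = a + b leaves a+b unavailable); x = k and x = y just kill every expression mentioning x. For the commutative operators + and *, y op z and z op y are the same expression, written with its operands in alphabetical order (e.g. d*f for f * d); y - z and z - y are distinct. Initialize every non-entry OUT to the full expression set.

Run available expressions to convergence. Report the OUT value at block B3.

Answer: {b*e}

Working:
Per-block solution:
  B0:   IN={}   OUT={}
  B1:   IN={}   OUT={}
  B2:   IN={}   OUT={}
  B3:   IN={}   OUT={b*e}
  B4:   IN={b*e}   OUT={d*f}
  B5:   IN={d*f}   OUT={}
  B6:   IN={}   OUT={c-a}

Merge at B3: IN[B3] = OUT[B1] ∩ OUT[B2] ∩ OUT[B5] = {}
Applying B3's transfer function to that IN value gives OUT[B3] (row B3 above).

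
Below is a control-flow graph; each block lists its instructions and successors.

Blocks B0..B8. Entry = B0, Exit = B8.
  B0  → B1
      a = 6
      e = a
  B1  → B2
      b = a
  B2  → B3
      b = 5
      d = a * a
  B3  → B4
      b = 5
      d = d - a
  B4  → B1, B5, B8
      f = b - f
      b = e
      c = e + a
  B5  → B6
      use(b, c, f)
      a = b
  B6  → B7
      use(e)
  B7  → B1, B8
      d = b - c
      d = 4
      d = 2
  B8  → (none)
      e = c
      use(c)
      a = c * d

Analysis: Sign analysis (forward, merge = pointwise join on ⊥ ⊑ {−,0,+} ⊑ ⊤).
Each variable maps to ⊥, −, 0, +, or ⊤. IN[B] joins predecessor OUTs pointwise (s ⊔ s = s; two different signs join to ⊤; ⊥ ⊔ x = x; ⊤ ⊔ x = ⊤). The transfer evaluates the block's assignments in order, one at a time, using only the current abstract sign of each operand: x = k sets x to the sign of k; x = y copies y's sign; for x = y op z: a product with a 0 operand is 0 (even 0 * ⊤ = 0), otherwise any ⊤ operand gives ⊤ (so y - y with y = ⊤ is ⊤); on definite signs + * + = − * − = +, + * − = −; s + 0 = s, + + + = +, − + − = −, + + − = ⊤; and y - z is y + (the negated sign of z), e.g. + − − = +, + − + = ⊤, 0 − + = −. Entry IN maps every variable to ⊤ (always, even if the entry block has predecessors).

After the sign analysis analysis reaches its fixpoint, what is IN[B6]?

Per-block solution:
  B0: | IN=(all ⊤) | OUT={a:+, e:+; rest ⊤}
  B1: | IN={a:+, e:+; rest ⊤} | OUT={a:+, b:+, e:+; rest ⊤}
  B2: | IN={a:+, b:+, e:+; rest ⊤} | OUT={a:+, b:+, d:+, e:+; rest ⊤}
  B3: | IN={a:+, b:+, d:+, e:+; rest ⊤} | OUT={a:+, b:+, e:+; rest ⊤}
  B4: | IN={a:+, b:+, e:+; rest ⊤} | OUT={a:+, b:+, c:+, e:+; rest ⊤}
  B5: | IN={a:+, b:+, c:+, e:+; rest ⊤} | OUT={a:+, b:+, c:+, e:+; rest ⊤}
  B6: | IN={a:+, b:+, c:+, e:+; rest ⊤} | OUT={a:+, b:+, c:+, e:+; rest ⊤}
  B7: | IN={a:+, b:+, c:+, e:+; rest ⊤} | OUT={a:+, b:+, c:+, d:+, e:+; rest ⊤}
  B8: | IN={a:+, b:+, c:+, e:+; rest ⊤} | OUT={b:+, c:+, e:+; rest ⊤}

Merge at B6: IN[B6] = OUT[B5] = {a: +, b: +, c: +, d: ⊤, e: +, f: ⊤}

Answer: {a: +, b: +, c: +, d: ⊤, e: +, f: ⊤}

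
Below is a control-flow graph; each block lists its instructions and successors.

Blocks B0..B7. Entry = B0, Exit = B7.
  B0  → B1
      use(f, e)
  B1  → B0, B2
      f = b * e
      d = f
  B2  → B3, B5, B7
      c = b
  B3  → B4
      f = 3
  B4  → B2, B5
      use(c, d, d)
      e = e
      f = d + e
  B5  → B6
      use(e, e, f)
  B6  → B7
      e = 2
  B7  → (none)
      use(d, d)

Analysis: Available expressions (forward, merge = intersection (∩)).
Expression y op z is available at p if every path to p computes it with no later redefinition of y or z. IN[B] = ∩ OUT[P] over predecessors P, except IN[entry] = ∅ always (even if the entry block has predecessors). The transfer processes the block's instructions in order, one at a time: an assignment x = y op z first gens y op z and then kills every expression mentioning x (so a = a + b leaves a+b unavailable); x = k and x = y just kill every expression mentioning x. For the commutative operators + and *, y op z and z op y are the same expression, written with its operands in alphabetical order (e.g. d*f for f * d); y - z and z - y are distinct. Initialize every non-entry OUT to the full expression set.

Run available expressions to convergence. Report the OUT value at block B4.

Fixpoint table:
  B0:  IN={}  OUT={}
  B1:  IN={}  OUT={b*e}
  B2:  IN={}  OUT={}
  B3:  IN={}  OUT={}
  B4:  IN={}  OUT={d+e}
  B5:  IN={}  OUT={}
  B6:  IN={}  OUT={}
  B7:  IN={}  OUT={}

Merge at B4: IN[B4] = OUT[B3] = {}
Applying B4's transfer function to that IN value gives OUT[B4] (row B4 above).

Answer: {d+e}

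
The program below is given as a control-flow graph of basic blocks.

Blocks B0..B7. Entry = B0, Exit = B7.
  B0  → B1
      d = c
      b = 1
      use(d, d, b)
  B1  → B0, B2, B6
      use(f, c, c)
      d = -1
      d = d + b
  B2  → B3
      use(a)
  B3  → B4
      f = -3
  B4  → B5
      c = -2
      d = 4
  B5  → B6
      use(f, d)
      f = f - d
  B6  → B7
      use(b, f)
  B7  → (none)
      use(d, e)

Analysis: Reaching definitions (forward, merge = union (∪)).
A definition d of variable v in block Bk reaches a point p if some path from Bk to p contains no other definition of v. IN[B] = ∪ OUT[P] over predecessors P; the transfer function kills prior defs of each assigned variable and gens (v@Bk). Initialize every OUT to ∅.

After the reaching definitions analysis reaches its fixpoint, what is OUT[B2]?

Converged values:
  B0:   IN={b@B0, d@B1}   OUT={b@B0, d@B0}
  B1:   IN={b@B0, d@B0}   OUT={b@B0, d@B1}
  B2:   IN={b@B0, d@B1}   OUT={b@B0, d@B1}
  B3:   IN={b@B0, d@B1}   OUT={b@B0, d@B1, f@B3}
  B4:   IN={b@B0, d@B1, f@B3}   OUT={b@B0, c@B4, d@B4, f@B3}
  B5:   IN={b@B0, c@B4, d@B4, f@B3}   OUT={b@B0, c@B4, d@B4, f@B5}
  B6:   IN={b@B0, c@B4, d@B1, d@B4, f@B5}   OUT={b@B0, c@B4, d@B1, d@B4, f@B5}
  B7:   IN={b@B0, c@B4, d@B1, d@B4, f@B5}   OUT={b@B0, c@B4, d@B1, d@B4, f@B5}

Merge at B2: IN[B2] = OUT[B1] = {b@B0, d@B1}
Applying B2's transfer function to that IN value gives OUT[B2] (row B2 above).

Answer: {b@B0, d@B1}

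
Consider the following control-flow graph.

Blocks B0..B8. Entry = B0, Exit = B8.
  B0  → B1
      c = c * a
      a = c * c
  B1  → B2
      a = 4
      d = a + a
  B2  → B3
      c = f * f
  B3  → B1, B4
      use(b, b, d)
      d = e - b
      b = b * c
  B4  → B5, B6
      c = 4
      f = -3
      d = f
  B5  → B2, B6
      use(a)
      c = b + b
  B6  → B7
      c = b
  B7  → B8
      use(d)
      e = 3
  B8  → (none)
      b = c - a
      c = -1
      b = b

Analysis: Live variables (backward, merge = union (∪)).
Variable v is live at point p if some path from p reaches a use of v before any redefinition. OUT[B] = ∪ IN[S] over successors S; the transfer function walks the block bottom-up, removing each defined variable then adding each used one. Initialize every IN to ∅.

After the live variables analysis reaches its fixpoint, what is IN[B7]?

Per-block solution:
  B0: | IN={a, b, c, e, f} | OUT={b, e, f}
  B1: | IN={b, e, f} | OUT={a, b, d, e, f}
  B2: | IN={a, b, d, e, f} | OUT={a, b, c, d, e, f}
  B3: | IN={a, b, c, d, e, f} | OUT={a, b, e, f}
  B4: | IN={a, b, e} | OUT={a, b, d, e, f}
  B5: | IN={a, b, d, e, f} | OUT={a, b, d, e, f}
  B6: | IN={a, b, d} | OUT={a, c, d}
  B7: | IN={a, c, d} | OUT={a, c}
  B8: | IN={a, c} | OUT={}

Merge at B7: OUT[B7] = IN[B8] = {a, c}
Applying B7's transfer function to that OUT value gives IN[B7] (row B7 above).

Answer: {a, c, d}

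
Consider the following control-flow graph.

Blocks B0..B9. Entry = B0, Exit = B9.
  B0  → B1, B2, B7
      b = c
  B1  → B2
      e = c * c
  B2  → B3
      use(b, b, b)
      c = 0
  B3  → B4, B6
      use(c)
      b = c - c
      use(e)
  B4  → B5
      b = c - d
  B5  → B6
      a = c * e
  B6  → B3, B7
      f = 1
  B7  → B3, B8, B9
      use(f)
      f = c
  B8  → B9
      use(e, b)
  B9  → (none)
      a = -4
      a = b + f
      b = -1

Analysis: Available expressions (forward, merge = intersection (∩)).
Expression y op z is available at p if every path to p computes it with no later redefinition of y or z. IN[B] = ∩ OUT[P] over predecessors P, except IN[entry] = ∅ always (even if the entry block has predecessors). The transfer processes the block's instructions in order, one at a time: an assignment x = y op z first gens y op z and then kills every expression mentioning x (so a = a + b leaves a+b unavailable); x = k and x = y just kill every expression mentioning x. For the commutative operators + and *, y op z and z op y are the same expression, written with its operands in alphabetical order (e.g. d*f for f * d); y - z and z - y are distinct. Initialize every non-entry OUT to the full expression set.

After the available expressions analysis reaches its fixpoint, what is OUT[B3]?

Answer: {c-c}

Trace:
Converged values:
  B0:  IN={}  OUT={}
  B1:  IN={}  OUT={c*c}
  B2:  IN={}  OUT={}
  B3:  IN={}  OUT={c-c}
  B4:  IN={c-c}  OUT={c-c, c-d}
  B5:  IN={c-c, c-d}  OUT={c*e, c-c, c-d}
  B6:  IN={c-c}  OUT={c-c}
  B7:  IN={}  OUT={}
  B8:  IN={}  OUT={}
  B9:  IN={}  OUT={}

Merge at B3: IN[B3] = OUT[B2] ∩ OUT[B6] ∩ OUT[B7] = {}
Applying B3's transfer function to that IN value gives OUT[B3] (row B3 above).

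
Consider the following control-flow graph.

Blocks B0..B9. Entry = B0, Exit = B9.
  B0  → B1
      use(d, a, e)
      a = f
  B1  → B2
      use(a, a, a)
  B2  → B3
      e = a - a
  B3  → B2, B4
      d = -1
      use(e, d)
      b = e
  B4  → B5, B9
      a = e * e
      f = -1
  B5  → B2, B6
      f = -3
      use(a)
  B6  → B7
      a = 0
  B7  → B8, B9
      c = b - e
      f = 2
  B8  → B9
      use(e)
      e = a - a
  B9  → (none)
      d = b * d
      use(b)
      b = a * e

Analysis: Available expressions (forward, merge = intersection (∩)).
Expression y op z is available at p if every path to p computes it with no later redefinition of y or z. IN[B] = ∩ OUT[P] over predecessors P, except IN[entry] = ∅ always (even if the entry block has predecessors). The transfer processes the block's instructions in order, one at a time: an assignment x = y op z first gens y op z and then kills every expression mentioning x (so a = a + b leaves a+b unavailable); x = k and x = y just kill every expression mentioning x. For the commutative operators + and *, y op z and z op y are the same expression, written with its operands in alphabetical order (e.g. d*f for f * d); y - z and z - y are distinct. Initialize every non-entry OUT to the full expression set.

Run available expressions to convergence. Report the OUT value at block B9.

Fixpoint table:
  B0:   IN={}   OUT={}
  B1:   IN={}   OUT={}
  B2:   IN={}   OUT={a-a}
  B3:   IN={a-a}   OUT={a-a}
  B4:   IN={a-a}   OUT={e*e}
  B5:   IN={e*e}   OUT={e*e}
  B6:   IN={e*e}   OUT={e*e}
  B7:   IN={e*e}   OUT={b-e, e*e}
  B8:   IN={b-e, e*e}   OUT={a-a}
  B9:   IN={}   OUT={a*e}

Merge at B9: IN[B9] = OUT[B4] ∩ OUT[B7] ∩ OUT[B8] = {}
Applying B9's transfer function to that IN value gives OUT[B9] (row B9 above).

Answer: {a*e}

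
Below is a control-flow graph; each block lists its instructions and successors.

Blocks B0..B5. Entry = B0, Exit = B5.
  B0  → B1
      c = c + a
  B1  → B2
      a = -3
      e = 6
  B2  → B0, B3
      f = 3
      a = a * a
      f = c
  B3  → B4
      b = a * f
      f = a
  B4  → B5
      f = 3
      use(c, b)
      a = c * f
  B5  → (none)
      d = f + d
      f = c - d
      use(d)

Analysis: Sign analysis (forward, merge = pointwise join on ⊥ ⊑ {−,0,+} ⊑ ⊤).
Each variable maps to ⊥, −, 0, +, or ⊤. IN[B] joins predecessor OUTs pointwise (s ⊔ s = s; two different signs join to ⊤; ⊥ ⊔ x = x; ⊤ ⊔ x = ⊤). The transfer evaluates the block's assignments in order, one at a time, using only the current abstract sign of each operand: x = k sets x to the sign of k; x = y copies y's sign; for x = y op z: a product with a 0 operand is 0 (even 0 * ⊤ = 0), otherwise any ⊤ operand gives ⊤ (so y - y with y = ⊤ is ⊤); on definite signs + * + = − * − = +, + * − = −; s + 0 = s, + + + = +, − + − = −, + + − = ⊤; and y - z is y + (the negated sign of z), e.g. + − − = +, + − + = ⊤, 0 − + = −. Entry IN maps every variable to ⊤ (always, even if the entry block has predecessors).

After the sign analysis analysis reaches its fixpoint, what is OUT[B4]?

Converged values:
  B0: | IN=(all ⊤) | OUT=(all ⊤)
  B1: | IN=(all ⊤) | OUT={a:-, e:+; rest ⊤}
  B2: | IN={a:-, e:+; rest ⊤} | OUT={a:+, e:+; rest ⊤}
  B3: | IN={a:+, e:+; rest ⊤} | OUT={a:+, e:+, f:+; rest ⊤}
  B4: | IN={a:+, e:+, f:+; rest ⊤} | OUT={e:+, f:+; rest ⊤}
  B5: | IN={e:+, f:+; rest ⊤} | OUT={e:+; rest ⊤}

Merge at B4: IN[B4] = OUT[B3] = {a: +, b: ⊤, c: ⊤, d: ⊤, e: +, f: +}
Applying B4's transfer function to that IN value gives OUT[B4] (row B4 above).

Answer: {a: ⊤, b: ⊤, c: ⊤, d: ⊤, e: +, f: +}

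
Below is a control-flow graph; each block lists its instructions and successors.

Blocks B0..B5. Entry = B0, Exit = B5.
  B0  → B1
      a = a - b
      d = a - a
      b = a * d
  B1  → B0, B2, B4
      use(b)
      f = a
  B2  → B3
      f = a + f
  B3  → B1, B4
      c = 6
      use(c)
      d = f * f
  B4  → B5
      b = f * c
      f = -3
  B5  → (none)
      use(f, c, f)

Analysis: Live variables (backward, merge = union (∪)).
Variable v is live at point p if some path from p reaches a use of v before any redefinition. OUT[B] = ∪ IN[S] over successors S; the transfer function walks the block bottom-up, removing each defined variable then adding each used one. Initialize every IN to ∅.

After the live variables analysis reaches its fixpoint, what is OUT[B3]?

Answer: {a, b, c, f}

Working:
Fixpoint table:
  B0:   IN={a, b, c}   OUT={a, b, c}
  B1:   IN={a, b, c}   OUT={a, b, c, f}
  B2:   IN={a, b, f}   OUT={a, b, f}
  B3:   IN={a, b, f}   OUT={a, b, c, f}
  B4:   IN={c, f}   OUT={c, f}
  B5:   IN={c, f}   OUT={}

Merge at B3: OUT[B3] = IN[B1] ⊔ IN[B4] = {a, b, c, f}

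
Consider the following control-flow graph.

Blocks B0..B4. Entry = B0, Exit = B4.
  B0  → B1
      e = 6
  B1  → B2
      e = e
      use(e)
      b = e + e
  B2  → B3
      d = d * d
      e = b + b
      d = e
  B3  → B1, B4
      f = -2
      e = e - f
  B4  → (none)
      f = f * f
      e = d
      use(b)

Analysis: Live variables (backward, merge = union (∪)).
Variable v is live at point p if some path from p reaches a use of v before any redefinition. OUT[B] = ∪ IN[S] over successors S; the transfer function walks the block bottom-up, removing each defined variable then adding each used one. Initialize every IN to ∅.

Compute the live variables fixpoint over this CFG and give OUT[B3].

Answer: {b, d, e, f}

Trace:
Converged values:
  B0:  IN={d}  OUT={d, e}
  B1:  IN={d, e}  OUT={b, d}
  B2:  IN={b, d}  OUT={b, d, e}
  B3:  IN={b, d, e}  OUT={b, d, e, f}
  B4:  IN={b, d, f}  OUT={}

Merge at B3: OUT[B3] = IN[B1] ⊔ IN[B4] = {b, d, e, f}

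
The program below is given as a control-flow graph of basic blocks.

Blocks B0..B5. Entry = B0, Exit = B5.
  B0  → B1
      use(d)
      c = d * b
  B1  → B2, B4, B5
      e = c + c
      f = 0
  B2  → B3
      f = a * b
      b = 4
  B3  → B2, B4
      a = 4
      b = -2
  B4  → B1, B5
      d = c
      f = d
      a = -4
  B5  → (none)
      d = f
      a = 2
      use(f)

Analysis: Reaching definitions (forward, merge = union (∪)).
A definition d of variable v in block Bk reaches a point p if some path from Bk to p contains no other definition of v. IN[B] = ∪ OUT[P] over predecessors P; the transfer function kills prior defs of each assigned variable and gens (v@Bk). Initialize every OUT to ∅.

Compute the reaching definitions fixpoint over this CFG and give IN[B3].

Converged values:
  B0: | IN={} | OUT={c@B0}
  B1: | IN={a@B4, b@B3, c@B0, d@B4, e@B1, f@B4} | OUT={a@B4, b@B3, c@B0, d@B4, e@B1, f@B1}
  B2: | IN={a@B3, a@B4, b@B3, c@B0, d@B4, e@B1, f@B1, f@B2} | OUT={a@B3, a@B4, b@B2, c@B0, d@B4, e@B1, f@B2}
  B3: | IN={a@B3, a@B4, b@B2, c@B0, d@B4, e@B1, f@B2} | OUT={a@B3, b@B3, c@B0, d@B4, e@B1, f@B2}
  B4: | IN={a@B3, a@B4, b@B3, c@B0, d@B4, e@B1, f@B1, f@B2} | OUT={a@B4, b@B3, c@B0, d@B4, e@B1, f@B4}
  B5: | IN={a@B4, b@B3, c@B0, d@B4, e@B1, f@B1, f@B4} | OUT={a@B5, b@B3, c@B0, d@B5, e@B1, f@B1, f@B4}

Merge at B3: IN[B3] = OUT[B2] = {a@B3, a@B4, b@B2, c@B0, d@B4, e@B1, f@B2}

Answer: {a@B3, a@B4, b@B2, c@B0, d@B4, e@B1, f@B2}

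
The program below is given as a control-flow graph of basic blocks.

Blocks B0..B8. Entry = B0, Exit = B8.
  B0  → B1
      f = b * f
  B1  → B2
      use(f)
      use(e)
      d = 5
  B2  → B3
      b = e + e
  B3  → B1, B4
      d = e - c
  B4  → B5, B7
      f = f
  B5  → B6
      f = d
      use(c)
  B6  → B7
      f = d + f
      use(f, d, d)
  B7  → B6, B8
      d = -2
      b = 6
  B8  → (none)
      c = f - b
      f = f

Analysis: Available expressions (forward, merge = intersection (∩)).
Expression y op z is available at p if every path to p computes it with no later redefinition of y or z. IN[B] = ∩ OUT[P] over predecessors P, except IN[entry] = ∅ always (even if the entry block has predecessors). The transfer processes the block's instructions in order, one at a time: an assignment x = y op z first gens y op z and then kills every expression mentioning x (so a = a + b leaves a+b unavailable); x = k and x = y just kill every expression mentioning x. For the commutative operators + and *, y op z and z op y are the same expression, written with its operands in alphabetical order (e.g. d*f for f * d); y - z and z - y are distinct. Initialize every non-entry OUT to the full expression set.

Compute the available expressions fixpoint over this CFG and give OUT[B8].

Converged values:
  B0:  IN={}  OUT={}
  B1:  IN={}  OUT={}
  B2:  IN={}  OUT={e+e}
  B3:  IN={e+e}  OUT={e+e, e-c}
  B4:  IN={e+e, e-c}  OUT={e+e, e-c}
  B5:  IN={e+e, e-c}  OUT={e+e, e-c}
  B6:  IN={e+e, e-c}  OUT={e+e, e-c}
  B7:  IN={e+e, e-c}  OUT={e+e, e-c}
  B8:  IN={e+e, e-c}  OUT={e+e}

Merge at B8: IN[B8] = OUT[B7] = {e+e, e-c}
Applying B8's transfer function to that IN value gives OUT[B8] (row B8 above).

Answer: {e+e}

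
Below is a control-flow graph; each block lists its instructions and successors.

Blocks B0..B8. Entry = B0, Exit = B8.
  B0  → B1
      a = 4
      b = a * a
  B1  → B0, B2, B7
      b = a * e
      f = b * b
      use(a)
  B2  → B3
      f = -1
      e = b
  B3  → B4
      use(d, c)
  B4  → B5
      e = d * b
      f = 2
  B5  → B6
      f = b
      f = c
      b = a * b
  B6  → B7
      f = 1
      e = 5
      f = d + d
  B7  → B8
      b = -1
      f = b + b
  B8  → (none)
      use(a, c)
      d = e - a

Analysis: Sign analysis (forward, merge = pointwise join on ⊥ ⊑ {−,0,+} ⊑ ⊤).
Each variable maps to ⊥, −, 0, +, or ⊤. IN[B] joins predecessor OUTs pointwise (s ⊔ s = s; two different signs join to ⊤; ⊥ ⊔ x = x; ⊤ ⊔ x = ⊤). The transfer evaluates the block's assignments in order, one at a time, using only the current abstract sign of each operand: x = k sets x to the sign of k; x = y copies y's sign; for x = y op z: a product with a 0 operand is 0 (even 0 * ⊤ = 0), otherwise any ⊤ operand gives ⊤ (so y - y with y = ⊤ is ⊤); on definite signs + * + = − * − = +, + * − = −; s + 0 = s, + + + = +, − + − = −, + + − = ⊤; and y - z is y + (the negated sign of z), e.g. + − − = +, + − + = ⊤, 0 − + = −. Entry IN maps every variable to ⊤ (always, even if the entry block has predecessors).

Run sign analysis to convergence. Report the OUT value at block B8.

Answer: {a: +, b: -, c: ⊤, d: ⊤, e: ⊤, f: -}

Working:
Per-block solution:
  B0: | IN=(all ⊤) | OUT={a:+, b:+; rest ⊤}
  B1: | IN={a:+, b:+; rest ⊤} | OUT={a:+; rest ⊤}
  B2: | IN={a:+; rest ⊤} | OUT={a:+, f:-; rest ⊤}
  B3: | IN={a:+, f:-; rest ⊤} | OUT={a:+, f:-; rest ⊤}
  B4: | IN={a:+, f:-; rest ⊤} | OUT={a:+, f:+; rest ⊤}
  B5: | IN={a:+, f:+; rest ⊤} | OUT={a:+; rest ⊤}
  B6: | IN={a:+; rest ⊤} | OUT={a:+, e:+; rest ⊤}
  B7: | IN={a:+; rest ⊤} | OUT={a:+, b:-, f:-; rest ⊤}
  B8: | IN={a:+, b:-, f:-; rest ⊤} | OUT={a:+, b:-, f:-; rest ⊤}

Merge at B8: IN[B8] = OUT[B7] = {a: +, b: -, c: ⊤, d: ⊤, e: ⊤, f: -}
Applying B8's transfer function to that IN value gives OUT[B8] (row B8 above).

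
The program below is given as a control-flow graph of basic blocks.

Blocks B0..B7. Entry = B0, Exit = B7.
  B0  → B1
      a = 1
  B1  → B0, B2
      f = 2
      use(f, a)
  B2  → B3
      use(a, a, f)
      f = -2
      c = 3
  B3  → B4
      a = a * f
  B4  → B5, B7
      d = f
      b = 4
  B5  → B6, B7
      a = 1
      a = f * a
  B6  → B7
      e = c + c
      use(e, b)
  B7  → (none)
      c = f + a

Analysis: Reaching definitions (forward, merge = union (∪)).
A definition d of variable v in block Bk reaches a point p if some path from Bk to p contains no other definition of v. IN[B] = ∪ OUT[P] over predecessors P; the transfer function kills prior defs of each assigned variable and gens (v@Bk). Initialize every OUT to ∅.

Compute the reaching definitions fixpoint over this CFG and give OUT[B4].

Answer: {a@B3, b@B4, c@B2, d@B4, f@B2}

Derivation:
Per-block solution:
  B0:   IN={a@B0, f@B1}   OUT={a@B0, f@B1}
  B1:   IN={a@B0, f@B1}   OUT={a@B0, f@B1}
  B2:   IN={a@B0, f@B1}   OUT={a@B0, c@B2, f@B2}
  B3:   IN={a@B0, c@B2, f@B2}   OUT={a@B3, c@B2, f@B2}
  B4:   IN={a@B3, c@B2, f@B2}   OUT={a@B3, b@B4, c@B2, d@B4, f@B2}
  B5:   IN={a@B3, b@B4, c@B2, d@B4, f@B2}   OUT={a@B5, b@B4, c@B2, d@B4, f@B2}
  B6:   IN={a@B5, b@B4, c@B2, d@B4, f@B2}   OUT={a@B5, b@B4, c@B2, d@B4, e@B6, f@B2}
  B7:   IN={a@B3, a@B5, b@B4, c@B2, d@B4, e@B6, f@B2}   OUT={a@B3, a@B5, b@B4, c@B7, d@B4, e@B6, f@B2}

Merge at B4: IN[B4] = OUT[B3] = {a@B3, c@B2, f@B2}
Applying B4's transfer function to that IN value gives OUT[B4] (row B4 above).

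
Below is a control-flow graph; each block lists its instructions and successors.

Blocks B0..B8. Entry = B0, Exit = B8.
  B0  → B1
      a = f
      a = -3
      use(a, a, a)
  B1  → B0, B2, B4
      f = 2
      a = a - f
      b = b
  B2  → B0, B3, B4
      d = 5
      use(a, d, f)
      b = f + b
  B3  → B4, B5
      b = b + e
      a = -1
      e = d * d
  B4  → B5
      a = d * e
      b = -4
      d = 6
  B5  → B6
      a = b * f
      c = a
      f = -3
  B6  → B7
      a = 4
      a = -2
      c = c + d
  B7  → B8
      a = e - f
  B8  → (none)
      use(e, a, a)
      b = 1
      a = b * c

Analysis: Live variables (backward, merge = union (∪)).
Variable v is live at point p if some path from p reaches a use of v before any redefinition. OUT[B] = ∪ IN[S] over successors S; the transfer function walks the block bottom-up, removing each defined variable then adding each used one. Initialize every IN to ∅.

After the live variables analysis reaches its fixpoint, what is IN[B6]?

Answer: {c, d, e, f}

Derivation:
Fixpoint table:
  B0: | IN={b, d, e, f} | OUT={a, b, d, e}
  B1: | IN={a, b, d, e} | OUT={a, b, d, e, f}
  B2: | IN={a, b, e, f} | OUT={b, d, e, f}
  B3: | IN={b, d, e, f} | OUT={b, d, e, f}
  B4: | IN={d, e, f} | OUT={b, d, e, f}
  B5: | IN={b, d, e, f} | OUT={c, d, e, f}
  B6: | IN={c, d, e, f} | OUT={c, e, f}
  B7: | IN={c, e, f} | OUT={a, c, e}
  B8: | IN={a, c, e} | OUT={}

Merge at B6: OUT[B6] = IN[B7] = {c, e, f}
Applying B6's transfer function to that OUT value gives IN[B6] (row B6 above).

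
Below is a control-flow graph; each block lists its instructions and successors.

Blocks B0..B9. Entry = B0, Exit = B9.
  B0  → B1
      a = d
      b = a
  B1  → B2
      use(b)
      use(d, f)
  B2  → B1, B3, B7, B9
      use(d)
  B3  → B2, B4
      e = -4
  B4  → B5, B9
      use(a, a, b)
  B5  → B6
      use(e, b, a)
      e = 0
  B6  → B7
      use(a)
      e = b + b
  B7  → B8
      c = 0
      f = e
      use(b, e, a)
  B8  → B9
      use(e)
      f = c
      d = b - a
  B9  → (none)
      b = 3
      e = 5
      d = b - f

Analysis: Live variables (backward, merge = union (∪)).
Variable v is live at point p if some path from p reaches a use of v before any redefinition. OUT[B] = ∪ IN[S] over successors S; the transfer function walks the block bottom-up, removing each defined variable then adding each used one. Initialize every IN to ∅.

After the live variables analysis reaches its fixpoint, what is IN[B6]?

Answer: {a, b}

Trace:
Per-block solution:
  B0:   IN={d, e, f}   OUT={a, b, d, e, f}
  B1:   IN={a, b, d, e, f}   OUT={a, b, d, e, f}
  B2:   IN={a, b, d, e, f}   OUT={a, b, d, e, f}
  B3:   IN={a, b, d, f}   OUT={a, b, d, e, f}
  B4:   IN={a, b, e, f}   OUT={a, b, e, f}
  B5:   IN={a, b, e}   OUT={a, b}
  B6:   IN={a, b}   OUT={a, b, e}
  B7:   IN={a, b, e}   OUT={a, b, c, e}
  B8:   IN={a, b, c, e}   OUT={f}
  B9:   IN={f}   OUT={}

Merge at B6: OUT[B6] = IN[B7] = {a, b, e}
Applying B6's transfer function to that OUT value gives IN[B6] (row B6 above).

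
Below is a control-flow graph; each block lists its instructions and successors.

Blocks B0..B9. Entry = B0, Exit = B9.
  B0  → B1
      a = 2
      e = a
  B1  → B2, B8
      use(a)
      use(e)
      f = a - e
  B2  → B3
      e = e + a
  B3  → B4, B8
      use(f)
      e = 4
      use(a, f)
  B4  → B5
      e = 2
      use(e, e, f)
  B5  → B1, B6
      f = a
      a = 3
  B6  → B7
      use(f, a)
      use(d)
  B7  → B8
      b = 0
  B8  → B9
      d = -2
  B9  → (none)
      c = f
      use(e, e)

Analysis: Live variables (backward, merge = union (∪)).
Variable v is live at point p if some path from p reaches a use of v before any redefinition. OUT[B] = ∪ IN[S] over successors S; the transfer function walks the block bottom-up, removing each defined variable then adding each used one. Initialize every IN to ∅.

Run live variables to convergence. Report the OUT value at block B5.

Answer: {a, d, e, f}

Derivation:
Per-block solution:
  B0:   IN={d}   OUT={a, d, e}
  B1:   IN={a, d, e}   OUT={a, d, e, f}
  B2:   IN={a, d, e, f}   OUT={a, d, f}
  B3:   IN={a, d, f}   OUT={a, d, e, f}
  B4:   IN={a, d, f}   OUT={a, d, e}
  B5:   IN={a, d, e}   OUT={a, d, e, f}
  B6:   IN={a, d, e, f}   OUT={e, f}
  B7:   IN={e, f}   OUT={e, f}
  B8:   IN={e, f}   OUT={e, f}
  B9:   IN={e, f}   OUT={}

Merge at B5: OUT[B5] = IN[B1] ⊔ IN[B6] = {a, d, e, f}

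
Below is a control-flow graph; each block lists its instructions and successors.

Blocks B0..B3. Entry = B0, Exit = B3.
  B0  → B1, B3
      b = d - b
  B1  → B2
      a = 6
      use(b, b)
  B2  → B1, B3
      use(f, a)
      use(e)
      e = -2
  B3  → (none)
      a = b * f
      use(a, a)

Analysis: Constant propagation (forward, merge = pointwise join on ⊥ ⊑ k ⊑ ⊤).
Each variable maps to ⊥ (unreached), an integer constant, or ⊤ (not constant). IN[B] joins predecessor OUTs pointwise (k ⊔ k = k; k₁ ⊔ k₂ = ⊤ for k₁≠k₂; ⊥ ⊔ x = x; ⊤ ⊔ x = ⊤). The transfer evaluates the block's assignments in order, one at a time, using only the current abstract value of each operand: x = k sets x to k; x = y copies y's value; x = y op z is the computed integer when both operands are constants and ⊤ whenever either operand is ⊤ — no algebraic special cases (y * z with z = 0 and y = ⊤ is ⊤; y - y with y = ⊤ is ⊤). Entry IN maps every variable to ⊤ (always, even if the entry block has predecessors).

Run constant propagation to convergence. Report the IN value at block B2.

Converged values:
  B0:  IN=(all ⊤)  OUT=(all ⊤)
  B1:  IN=(all ⊤)  OUT={a:6; rest ⊤}
  B2:  IN={a:6; rest ⊤}  OUT={a:6, e:-2; rest ⊤}
  B3:  IN=(all ⊤)  OUT=(all ⊤)

Merge at B2: IN[B2] = OUT[B1] = {a: 6, b: ⊤, c: ⊤, d: ⊤, e: ⊤, f: ⊤}

Answer: {a: 6, b: ⊤, c: ⊤, d: ⊤, e: ⊤, f: ⊤}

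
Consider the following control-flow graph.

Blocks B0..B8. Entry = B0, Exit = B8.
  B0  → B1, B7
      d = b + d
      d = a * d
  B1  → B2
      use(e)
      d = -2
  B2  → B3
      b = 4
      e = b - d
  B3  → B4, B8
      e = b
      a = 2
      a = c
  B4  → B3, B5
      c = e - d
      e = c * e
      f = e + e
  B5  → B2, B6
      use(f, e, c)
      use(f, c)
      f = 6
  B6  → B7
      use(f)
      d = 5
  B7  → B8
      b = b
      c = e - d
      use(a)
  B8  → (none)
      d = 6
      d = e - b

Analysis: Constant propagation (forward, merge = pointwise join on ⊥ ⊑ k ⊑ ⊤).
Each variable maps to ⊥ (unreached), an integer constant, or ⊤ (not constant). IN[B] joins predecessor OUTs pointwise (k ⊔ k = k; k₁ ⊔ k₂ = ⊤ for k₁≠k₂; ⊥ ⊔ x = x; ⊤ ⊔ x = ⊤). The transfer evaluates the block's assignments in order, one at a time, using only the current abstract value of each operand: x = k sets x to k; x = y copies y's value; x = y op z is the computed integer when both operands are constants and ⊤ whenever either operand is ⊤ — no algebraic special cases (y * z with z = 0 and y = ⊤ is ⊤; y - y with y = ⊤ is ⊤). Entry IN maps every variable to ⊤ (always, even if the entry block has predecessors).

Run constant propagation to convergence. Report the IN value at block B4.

Answer: {a: ⊤, b: 4, c: ⊤, d: -2, e: 4, f: ⊤}

Working:
Fixpoint table:
  B0:  IN=(all ⊤)  OUT=(all ⊤)
  B1:  IN=(all ⊤)  OUT={d:-2; rest ⊤}
  B2:  IN={d:-2; rest ⊤}  OUT={b:4, d:-2, e:6; rest ⊤}
  B3:  IN={b:4, d:-2; rest ⊤}  OUT={b:4, d:-2, e:4; rest ⊤}
  B4:  IN={b:4, d:-2, e:4; rest ⊤}  OUT={b:4, c:6, d:-2, e:24, f:48; rest ⊤}
  B5:  IN={b:4, c:6, d:-2, e:24, f:48; rest ⊤}  OUT={b:4, c:6, d:-2, e:24, f:6; rest ⊤}
  B6:  IN={b:4, c:6, d:-2, e:24, f:6; rest ⊤}  OUT={b:4, c:6, d:5, e:24, f:6; rest ⊤}
  B7:  IN=(all ⊤)  OUT=(all ⊤)
  B8:  IN=(all ⊤)  OUT=(all ⊤)

Merge at B4: IN[B4] = OUT[B3] = {a: ⊤, b: 4, c: ⊤, d: -2, e: 4, f: ⊤}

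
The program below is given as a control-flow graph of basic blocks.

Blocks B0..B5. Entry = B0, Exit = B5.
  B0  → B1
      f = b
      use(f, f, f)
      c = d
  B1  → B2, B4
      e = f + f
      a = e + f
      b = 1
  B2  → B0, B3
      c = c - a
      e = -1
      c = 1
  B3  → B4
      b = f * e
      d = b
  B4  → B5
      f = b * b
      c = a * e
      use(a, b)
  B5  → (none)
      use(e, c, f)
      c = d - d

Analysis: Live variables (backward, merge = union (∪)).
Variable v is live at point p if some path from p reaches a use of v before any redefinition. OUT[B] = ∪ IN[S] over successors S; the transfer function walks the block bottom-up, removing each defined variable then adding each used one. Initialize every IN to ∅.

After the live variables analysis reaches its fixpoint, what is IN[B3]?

Answer: {a, e, f}

Trace:
Fixpoint table:
  B0: | IN={b, d} | OUT={c, d, f}
  B1: | IN={c, d, f} | OUT={a, b, c, d, e, f}
  B2: | IN={a, b, c, d, f} | OUT={a, b, d, e, f}
  B3: | IN={a, e, f} | OUT={a, b, d, e}
  B4: | IN={a, b, d, e} | OUT={c, d, e, f}
  B5: | IN={c, d, e, f} | OUT={}

Merge at B3: OUT[B3] = IN[B4] = {a, b, d, e}
Applying B3's transfer function to that OUT value gives IN[B3] (row B3 above).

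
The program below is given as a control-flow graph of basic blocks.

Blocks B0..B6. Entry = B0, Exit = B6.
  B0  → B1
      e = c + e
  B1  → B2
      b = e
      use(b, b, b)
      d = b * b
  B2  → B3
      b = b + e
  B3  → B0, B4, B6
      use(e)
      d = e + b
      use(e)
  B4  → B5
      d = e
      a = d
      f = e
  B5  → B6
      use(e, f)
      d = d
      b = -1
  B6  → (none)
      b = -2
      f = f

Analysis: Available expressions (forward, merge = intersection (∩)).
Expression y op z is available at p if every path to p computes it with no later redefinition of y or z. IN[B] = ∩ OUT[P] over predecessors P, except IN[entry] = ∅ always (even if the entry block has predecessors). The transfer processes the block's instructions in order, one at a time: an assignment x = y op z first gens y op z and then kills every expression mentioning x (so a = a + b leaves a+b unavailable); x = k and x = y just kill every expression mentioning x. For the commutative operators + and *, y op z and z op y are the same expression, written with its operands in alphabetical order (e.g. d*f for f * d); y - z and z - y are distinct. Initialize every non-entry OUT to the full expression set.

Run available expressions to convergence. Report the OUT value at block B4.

Per-block solution:
  B0: | IN={} | OUT={}
  B1: | IN={} | OUT={b*b}
  B2: | IN={b*b} | OUT={}
  B3: | IN={} | OUT={b+e}
  B4: | IN={b+e} | OUT={b+e}
  B5: | IN={b+e} | OUT={}
  B6: | IN={} | OUT={}

Merge at B4: IN[B4] = OUT[B3] = {b+e}
Applying B4's transfer function to that IN value gives OUT[B4] (row B4 above).

Answer: {b+e}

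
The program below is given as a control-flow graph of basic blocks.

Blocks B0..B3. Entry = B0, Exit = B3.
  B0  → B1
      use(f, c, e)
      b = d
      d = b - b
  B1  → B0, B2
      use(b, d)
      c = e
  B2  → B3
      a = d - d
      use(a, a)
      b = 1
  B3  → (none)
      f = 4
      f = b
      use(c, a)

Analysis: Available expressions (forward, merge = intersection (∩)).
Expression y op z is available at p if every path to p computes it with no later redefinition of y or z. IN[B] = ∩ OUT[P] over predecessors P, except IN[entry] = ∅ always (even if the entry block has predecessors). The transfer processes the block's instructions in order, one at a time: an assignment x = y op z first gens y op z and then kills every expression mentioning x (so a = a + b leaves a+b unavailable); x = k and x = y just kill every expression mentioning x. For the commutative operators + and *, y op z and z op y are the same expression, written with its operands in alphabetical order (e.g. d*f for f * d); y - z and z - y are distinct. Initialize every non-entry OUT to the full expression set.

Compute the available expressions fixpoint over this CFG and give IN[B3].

Answer: {d-d}

Trace:
Fixpoint table:
  B0: | IN={} | OUT={b-b}
  B1: | IN={b-b} | OUT={b-b}
  B2: | IN={b-b} | OUT={d-d}
  B3: | IN={d-d} | OUT={d-d}

Merge at B3: IN[B3] = OUT[B2] = {d-d}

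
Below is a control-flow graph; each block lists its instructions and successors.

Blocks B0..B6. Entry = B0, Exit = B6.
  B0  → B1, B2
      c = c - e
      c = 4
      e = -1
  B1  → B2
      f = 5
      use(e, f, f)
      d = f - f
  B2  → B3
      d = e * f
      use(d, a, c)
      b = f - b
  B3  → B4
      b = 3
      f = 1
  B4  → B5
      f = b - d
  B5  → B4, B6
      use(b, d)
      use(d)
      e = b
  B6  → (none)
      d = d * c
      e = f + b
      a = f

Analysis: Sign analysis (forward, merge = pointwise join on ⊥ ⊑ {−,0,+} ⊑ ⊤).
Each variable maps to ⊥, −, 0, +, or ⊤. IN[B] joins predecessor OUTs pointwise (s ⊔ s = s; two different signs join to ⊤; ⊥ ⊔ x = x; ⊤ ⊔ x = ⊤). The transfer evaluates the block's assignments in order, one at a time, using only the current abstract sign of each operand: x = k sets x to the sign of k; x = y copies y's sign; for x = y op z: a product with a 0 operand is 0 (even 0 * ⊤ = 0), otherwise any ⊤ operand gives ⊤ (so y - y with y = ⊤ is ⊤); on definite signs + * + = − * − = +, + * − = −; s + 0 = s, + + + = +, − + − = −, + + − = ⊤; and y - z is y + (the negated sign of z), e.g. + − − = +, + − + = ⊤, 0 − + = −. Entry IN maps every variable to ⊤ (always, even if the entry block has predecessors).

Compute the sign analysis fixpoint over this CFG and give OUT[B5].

Answer: {a: ⊤, b: +, c: +, d: ⊤, e: +, f: ⊤}

Trace:
Fixpoint table:
  B0:  IN=(all ⊤)  OUT={c:+, e:-; rest ⊤}
  B1:  IN={c:+, e:-; rest ⊤}  OUT={c:+, e:-, f:+; rest ⊤}
  B2:  IN={c:+, e:-; rest ⊤}  OUT={c:+, e:-; rest ⊤}
  B3:  IN={c:+, e:-; rest ⊤}  OUT={b:+, c:+, e:-, f:+; rest ⊤}
  B4:  IN={b:+, c:+; rest ⊤}  OUT={b:+, c:+; rest ⊤}
  B5:  IN={b:+, c:+; rest ⊤}  OUT={b:+, c:+, e:+; rest ⊤}
  B6:  IN={b:+, c:+, e:+; rest ⊤}  OUT={b:+, c:+; rest ⊤}

Merge at B5: IN[B5] = OUT[B4] = {a: ⊤, b: +, c: +, d: ⊤, e: ⊤, f: ⊤}
Applying B5's transfer function to that IN value gives OUT[B5] (row B5 above).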